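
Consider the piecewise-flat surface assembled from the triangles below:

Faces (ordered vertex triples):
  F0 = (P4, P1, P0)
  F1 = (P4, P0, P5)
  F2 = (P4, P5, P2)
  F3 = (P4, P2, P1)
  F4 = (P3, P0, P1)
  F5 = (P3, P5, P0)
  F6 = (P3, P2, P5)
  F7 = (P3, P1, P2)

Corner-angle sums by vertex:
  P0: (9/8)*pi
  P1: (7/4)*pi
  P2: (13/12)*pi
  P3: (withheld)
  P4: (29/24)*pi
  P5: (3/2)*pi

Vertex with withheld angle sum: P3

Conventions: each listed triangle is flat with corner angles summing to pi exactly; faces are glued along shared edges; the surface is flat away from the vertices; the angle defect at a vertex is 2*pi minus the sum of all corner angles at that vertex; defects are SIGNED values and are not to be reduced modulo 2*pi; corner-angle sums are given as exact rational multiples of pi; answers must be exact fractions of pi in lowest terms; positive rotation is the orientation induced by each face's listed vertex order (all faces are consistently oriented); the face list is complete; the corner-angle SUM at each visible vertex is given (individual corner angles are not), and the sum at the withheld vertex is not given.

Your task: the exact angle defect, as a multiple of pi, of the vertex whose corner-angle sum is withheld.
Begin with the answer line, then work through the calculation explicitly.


Answer: defect(P3) = (2/3)*pi

V = 6, E = 12, F = 8; chi = V - E + F = 2
Gauss-Bonnet: total defect = 2*pi*chi = 4*pi; visible defects sum to (10/3)*pi


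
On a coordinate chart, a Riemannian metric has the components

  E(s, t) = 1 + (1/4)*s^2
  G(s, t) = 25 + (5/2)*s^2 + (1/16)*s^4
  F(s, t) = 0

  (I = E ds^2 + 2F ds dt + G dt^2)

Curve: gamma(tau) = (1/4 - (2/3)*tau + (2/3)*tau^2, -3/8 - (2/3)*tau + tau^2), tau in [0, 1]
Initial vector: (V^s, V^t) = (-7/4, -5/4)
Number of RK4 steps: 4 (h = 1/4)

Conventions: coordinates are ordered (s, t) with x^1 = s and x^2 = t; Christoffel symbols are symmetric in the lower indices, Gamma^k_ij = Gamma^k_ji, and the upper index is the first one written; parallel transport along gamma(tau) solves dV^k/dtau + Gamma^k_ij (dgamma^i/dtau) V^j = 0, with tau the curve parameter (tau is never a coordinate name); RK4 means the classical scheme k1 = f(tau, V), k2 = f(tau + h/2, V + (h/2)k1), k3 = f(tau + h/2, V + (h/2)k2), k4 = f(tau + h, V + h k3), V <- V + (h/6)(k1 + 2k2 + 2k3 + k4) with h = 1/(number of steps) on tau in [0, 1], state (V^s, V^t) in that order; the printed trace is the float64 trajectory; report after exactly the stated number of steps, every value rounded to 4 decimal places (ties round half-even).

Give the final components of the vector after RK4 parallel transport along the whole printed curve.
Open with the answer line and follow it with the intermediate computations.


Answer: V^s = -1.8930, V^t = -1.2416

gamma'(tau) = (-2/3 + (4/3)*tau, -2/3 + 2*tau); f(tau, V)^k = -Gamma^k_ij(gamma(tau)) gamma'^i(tau) V^j; h = 1/4; intermediate values shown to 6 dp
curve data and Christoffel symbols at the stage parameters:
  tau = 0.000000: gamma = (0.250000, -0.375000), gamma' = (-0.666667, -0.666667); Gamma_sss = 0.061538, Gamma_sst = 0.000000, Gamma_stt = -0.617308, Gamma_tss = 0.000000, Gamma_tst = 0.024922, Gamma_ttt = 0.000000
  tau = 0.125000: gamma = (0.177083, -0.442708), gamma' = (-0.500000, -0.416667); Gamma_sss = 0.043926, Gamma_sst = 0.000000, Gamma_stt = -0.439953, Gamma_tss = 0.000000, Gamma_tst = 0.017681, Gamma_ttt = 0.000000
  tau = 0.250000: gamma = (0.125000, -0.479167), gamma' = (-0.333333, -0.166667); Gamma_sss = 0.031128, Gamma_sst = 0.000000, Gamma_stt = -0.311527, Gamma_tss = 0.000000, Gamma_tst = 0.012490, Gamma_ttt = 0.000000
  tau = 0.375000: gamma = (0.093750, -0.484375), gamma' = (-0.166667, 0.083333); Gamma_sss = 0.023386, Gamma_sst = 0.000000, Gamma_stt = -0.233964, Gamma_tss = 0.000000, Gamma_tst = 0.009371, Gamma_ttt = 0.000000
  tau = 0.500000: gamma = (0.083333, -0.458333), gamma' = (0.000000, 0.333333); Gamma_sss = 0.020797, Gamma_sst = 0.000000, Gamma_stt = -0.208044, Gamma_tss = 0.000000, Gamma_tst = 0.008330, Gamma_ttt = 0.000000
  tau = 0.625000: gamma = (0.093750, -0.401042), gamma' = (0.166667, 0.583333); Gamma_sss = 0.023386, Gamma_sst = 0.000000, Gamma_stt = -0.233964, Gamma_tss = 0.000000, Gamma_tst = 0.009371, Gamma_ttt = 0.000000
  tau = 0.750000: gamma = (0.125000, -0.312500), gamma' = (0.333333, 0.833333); Gamma_sss = 0.031128, Gamma_sst = 0.000000, Gamma_stt = -0.311527, Gamma_tss = 0.000000, Gamma_tst = 0.012490, Gamma_ttt = 0.000000
  tau = 0.875000: gamma = (0.177083, -0.192708), gamma' = (0.500000, 1.083333); Gamma_sss = 0.043926, Gamma_sst = 0.000000, Gamma_stt = -0.439953, Gamma_tss = 0.000000, Gamma_tst = 0.017681, Gamma_ttt = 0.000000
  tau = 1.000000: gamma = (0.250000, -0.041667), gamma' = (0.666667, 1.333333); Gamma_sss = 0.061538, Gamma_sst = 0.000000, Gamma_stt = -0.617308, Gamma_tss = 0.000000, Gamma_tst = 0.024922, Gamma_ttt = 0.000000
step 0: V^s = -1.7500, V^t = -1.2500
step 1: k1 = (0.442628, -0.049844), k2 = (0.193064, -0.023590), k3 = (0.191777, -0.023791), k4 = (0.047550, -0.008772); V <- V + (h/6)(k1 + 2k2 + 2k3 + k4): V^s = -1.6975, V^t = -1.2564
step 2: k1 = (0.047620, -0.008765), k2 = (-0.031110, -0.000643), k3 = (-0.031129, -0.000634), k4 = (-0.087139, 0.004735); V <- V + (h/6)(k1 + 2k2 + 2k3 + k4): V^s = -1.7043, V^t = -1.2567
step 3: k1 = (-0.087147, 0.004733), k2 = (-0.164742, 0.011338), k3 = (-0.164592, 0.011390), k4 = (-0.307387, 0.023388); V <- V + (h/6)(k1 + 2k2 + 2k3 + k4): V^s = -1.7482, V^t = -1.2536
step 4: k1 = (-0.307302, 0.023416), k2 = (-0.556850, 0.045278), k3 = (-0.554863, 0.045851), k4 = (-0.944961, 0.083340); V <- V + (h/6)(k1 + 2k2 + 2k3 + k4): V^s = -1.8930, V^t = -1.2416


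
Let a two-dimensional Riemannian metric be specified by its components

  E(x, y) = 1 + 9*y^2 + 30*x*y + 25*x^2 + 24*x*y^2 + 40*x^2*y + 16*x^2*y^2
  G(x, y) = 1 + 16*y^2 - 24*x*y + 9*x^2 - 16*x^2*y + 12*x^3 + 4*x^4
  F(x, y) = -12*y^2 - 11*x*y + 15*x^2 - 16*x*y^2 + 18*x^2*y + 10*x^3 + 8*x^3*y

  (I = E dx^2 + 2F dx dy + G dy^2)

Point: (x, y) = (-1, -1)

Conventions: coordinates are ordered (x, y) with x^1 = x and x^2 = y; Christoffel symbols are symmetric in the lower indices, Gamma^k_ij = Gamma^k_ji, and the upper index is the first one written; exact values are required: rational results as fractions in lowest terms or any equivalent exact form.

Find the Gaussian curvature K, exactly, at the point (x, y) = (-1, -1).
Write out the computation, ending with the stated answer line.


E = 17, F = -12, G = 10, EG - F^2 = 26 at the point
E_x = -8, E_y = 8, F_x = 7, F_y = 13, G_x = -6, G_y = -24
E_yy = 2, F_xy = 9, G_xx = 26
Evaluate Brioschi's two determinant matrices M1, M2 and divide by (EG - F^2)^2.
M1 = [[-E_yy/2 + F_xy - G_xx/2, E_x/2, F_x - E_y/2], [F_y - G_x/2, E, F], [G_y/2, F, G]] = [[-5, -4, 3], [16, 17, -12], [-12, -12, 10]]; det M1 = -30
M2 = [[0, E_y/2, G_x/2], [E_y/2, E, F], [G_x/2, F, G]] = [[0, 4, -3], [4, 17, -12], [-3, -12, 10]]; det M2 = -25
det M1 - det M2 = -5; K = -5 / (26)^2 = -5/676

Answer: K = -5/676


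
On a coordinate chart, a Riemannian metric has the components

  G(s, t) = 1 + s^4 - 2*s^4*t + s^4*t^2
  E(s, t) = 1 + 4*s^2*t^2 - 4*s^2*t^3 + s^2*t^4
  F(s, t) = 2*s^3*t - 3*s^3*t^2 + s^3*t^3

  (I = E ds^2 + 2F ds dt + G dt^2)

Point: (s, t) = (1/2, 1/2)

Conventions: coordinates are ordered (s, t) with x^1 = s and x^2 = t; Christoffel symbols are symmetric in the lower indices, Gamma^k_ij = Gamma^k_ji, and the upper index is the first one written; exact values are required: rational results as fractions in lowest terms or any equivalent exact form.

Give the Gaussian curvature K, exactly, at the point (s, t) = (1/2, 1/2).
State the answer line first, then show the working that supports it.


Answer: K = -448/1369

E = 73/64, F = 3/64, G = 65/64, EG - F^2 = 37/32 at the point
E_s = 9/16, E_t = 3/8, F_s = 9/32, F_t = -1/32, G_s = 1/8, G_t = -1/16
E_tt = -1/4, F_st = -3/16, G_ss = 3/4
Brioschi: K = (det M1 - det M2) / (EG - F^2)^2 with the standard first/second-derivative matrices M1, M2.
M1 = [[-E_tt/2 + F_st - G_ss/2, E_s/2, F_s - E_t/2], [F_t - G_s/2, E, F], [G_t/2, F, G]] = [[-7/16, 9/32, 3/32], [-3/32, 73/64, 3/64], [-1/32, 3/64, 65/64]]; det M1 = -61/128
M2 = [[0, E_t/2, G_s/2], [E_t/2, E, F], [G_s/2, F, G]] = [[0, 3/16, 1/16], [3/16, 73/64, 3/64], [1/16, 3/64, 65/64]]; det M2 = -5/128
det M1 - det M2 = -7/16; K = -7/16 / (37/32)^2 = -448/1369


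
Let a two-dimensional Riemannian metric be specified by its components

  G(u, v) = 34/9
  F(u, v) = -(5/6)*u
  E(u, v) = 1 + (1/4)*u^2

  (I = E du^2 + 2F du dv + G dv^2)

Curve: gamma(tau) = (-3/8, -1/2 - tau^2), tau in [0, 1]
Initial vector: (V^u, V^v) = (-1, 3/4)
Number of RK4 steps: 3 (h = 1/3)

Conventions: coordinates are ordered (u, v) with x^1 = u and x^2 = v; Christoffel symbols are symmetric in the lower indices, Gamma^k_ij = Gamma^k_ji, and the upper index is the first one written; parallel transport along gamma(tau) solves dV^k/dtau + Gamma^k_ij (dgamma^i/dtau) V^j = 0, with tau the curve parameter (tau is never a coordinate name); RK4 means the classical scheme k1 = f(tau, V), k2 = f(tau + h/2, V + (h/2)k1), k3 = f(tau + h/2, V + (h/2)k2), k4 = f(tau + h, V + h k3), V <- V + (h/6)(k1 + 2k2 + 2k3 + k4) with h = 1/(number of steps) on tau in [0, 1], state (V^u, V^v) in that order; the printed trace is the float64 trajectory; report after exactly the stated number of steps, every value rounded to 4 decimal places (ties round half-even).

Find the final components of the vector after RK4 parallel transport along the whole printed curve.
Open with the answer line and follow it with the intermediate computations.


Answer: V^u = -1.0000, V^v = 0.7500

gamma'(tau) = (0, -2*tau); f(tau, V)^k = -Gamma^k_ij(gamma(tau)) gamma'^i(tau) V^j; h = 1/3; intermediate values shown to 6 dp
curve data and Christoffel symbols at the stage parameters:
  tau = 0.000000: gamma = (-0.375000, -0.500000), gamma' = (0.000000, 0.000000); Gamma_uuu = -0.024587, Gamma_uuv = 0.000000, Gamma_uvv = 0.000000, Gamma_vuu = -0.218554, Gamma_vuv = 0.000000, Gamma_vvv = 0.000000
  tau = 0.166667: gamma = (-0.375000, -0.527778), gamma' = (0.000000, -0.333333); Gamma_uuu = -0.024587, Gamma_uuv = 0.000000, Gamma_uvv = 0.000000, Gamma_vuu = -0.218554, Gamma_vuv = 0.000000, Gamma_vvv = 0.000000
  tau = 0.333333: gamma = (-0.375000, -0.611111), gamma' = (0.000000, -0.666667); Gamma_uuu = -0.024587, Gamma_uuv = 0.000000, Gamma_uvv = 0.000000, Gamma_vuu = -0.218554, Gamma_vuv = 0.000000, Gamma_vvv = 0.000000
  tau = 0.500000: gamma = (-0.375000, -0.750000), gamma' = (0.000000, -1.000000); Gamma_uuu = -0.024587, Gamma_uuv = 0.000000, Gamma_uvv = 0.000000, Gamma_vuu = -0.218554, Gamma_vuv = 0.000000, Gamma_vvv = 0.000000
  tau = 0.666667: gamma = (-0.375000, -0.944444), gamma' = (0.000000, -1.333333); Gamma_uuu = -0.024587, Gamma_uuv = 0.000000, Gamma_uvv = 0.000000, Gamma_vuu = -0.218554, Gamma_vuv = 0.000000, Gamma_vvv = 0.000000
  tau = 0.833333: gamma = (-0.375000, -1.194444), gamma' = (0.000000, -1.666667); Gamma_uuu = -0.024587, Gamma_uuv = 0.000000, Gamma_uvv = 0.000000, Gamma_vuu = -0.218554, Gamma_vuv = 0.000000, Gamma_vvv = 0.000000
  tau = 1.000000: gamma = (-0.375000, -1.500000), gamma' = (0.000000, -2.000000); Gamma_uuu = -0.024587, Gamma_uuv = 0.000000, Gamma_uvv = 0.000000, Gamma_vuu = -0.218554, Gamma_vuv = 0.000000, Gamma_vvv = 0.000000
step 0: V^u = -1.0000, V^v = 0.7500
step 1: k1 = (0.000000, 0.000000), k2 = (0.000000, 0.000000), k3 = (0.000000, 0.000000), k4 = (0.000000, 0.000000); V <- V + (h/6)(k1 + 2k2 + 2k3 + k4): V^u = -1.0000, V^v = 0.7500
step 2: k1 = (0.000000, 0.000000), k2 = (0.000000, 0.000000), k3 = (0.000000, 0.000000), k4 = (0.000000, 0.000000); V <- V + (h/6)(k1 + 2k2 + 2k3 + k4): V^u = -1.0000, V^v = 0.7500
step 3: k1 = (0.000000, 0.000000), k2 = (0.000000, 0.000000), k3 = (0.000000, 0.000000), k4 = (0.000000, 0.000000); V <- V + (h/6)(k1 + 2k2 + 2k3 + k4): V^u = -1.0000, V^v = 0.7500


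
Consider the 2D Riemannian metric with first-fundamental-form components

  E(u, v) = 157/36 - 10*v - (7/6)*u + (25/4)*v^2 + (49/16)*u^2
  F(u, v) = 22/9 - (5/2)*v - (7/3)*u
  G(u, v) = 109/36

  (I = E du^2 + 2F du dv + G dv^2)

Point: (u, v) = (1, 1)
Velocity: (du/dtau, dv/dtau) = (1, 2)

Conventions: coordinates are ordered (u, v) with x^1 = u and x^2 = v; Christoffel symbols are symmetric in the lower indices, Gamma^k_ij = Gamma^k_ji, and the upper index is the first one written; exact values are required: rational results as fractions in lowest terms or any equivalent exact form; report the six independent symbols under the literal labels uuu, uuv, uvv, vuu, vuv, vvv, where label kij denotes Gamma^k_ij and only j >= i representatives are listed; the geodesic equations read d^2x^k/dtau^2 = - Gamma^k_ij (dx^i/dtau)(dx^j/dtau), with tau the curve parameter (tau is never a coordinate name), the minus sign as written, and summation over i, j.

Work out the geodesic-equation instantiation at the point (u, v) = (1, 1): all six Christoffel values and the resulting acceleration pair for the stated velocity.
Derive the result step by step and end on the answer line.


E = 361/144, F = -43/18, G = 109/36 at the point
E_u = 119/24, E_v = 5/2, F_u = -7/3, F_v = -5/2, G_u = 0, G_v = 0
EG - F^2 = 1085/576;  g^inv = (576/1085) * [[109/36, 43/18], [43/18, 361/144]]
first-kind symbols [ij,l] = (1/2)(d_i g_jl + d_j g_il - d_l g_ij): [uu,u] = E_u/2 = 119/48, [uu,v] = F_u - E_v/2 = -43/12, [uv,u] = E_v/2 = 5/4, [uv,v] = G_u/2 = 0, [vv,u] = F_v - G_u/2 = -5/2, [vv,v] = G_v/2 = 0
Gamma^u_ij = (G*[ij,u] - F*[ij,v])/(EG - F^2), Gamma^v_ij = (E*[ij,v] - F*[ij,u])/(EG - F^2)
Gamma_uuu = -607/1085, Gamma_uuv = 436/217, Gamma_uvv = -872/217, Gamma_vuu = -1763/1085, Gamma_vuv = 344/217, Gamma_vvv = -688/217
d^2u/dtau^2 = -(Gamma_uuu*(1)^2 + 2*Gamma_uuv*(1)*(2) + Gamma_uvv*(2)^2) = 9327/1085
d^2v/dtau^2 = -(Gamma_vuu*(1)^2 + 2*Gamma_vuv*(1)*(2) + Gamma_vvv*(2)^2) = 8643/1085

Answer: Gamma_uuu = -607/1085, Gamma_uuv = 436/217, Gamma_uvv = -872/217, Gamma_vuu = -1763/1085, Gamma_vuv = 344/217, Gamma_vvv = -688/217; accelerations (d^2u/dtau^2, d^2v/dtau^2) = (9327/1085, 8643/1085)


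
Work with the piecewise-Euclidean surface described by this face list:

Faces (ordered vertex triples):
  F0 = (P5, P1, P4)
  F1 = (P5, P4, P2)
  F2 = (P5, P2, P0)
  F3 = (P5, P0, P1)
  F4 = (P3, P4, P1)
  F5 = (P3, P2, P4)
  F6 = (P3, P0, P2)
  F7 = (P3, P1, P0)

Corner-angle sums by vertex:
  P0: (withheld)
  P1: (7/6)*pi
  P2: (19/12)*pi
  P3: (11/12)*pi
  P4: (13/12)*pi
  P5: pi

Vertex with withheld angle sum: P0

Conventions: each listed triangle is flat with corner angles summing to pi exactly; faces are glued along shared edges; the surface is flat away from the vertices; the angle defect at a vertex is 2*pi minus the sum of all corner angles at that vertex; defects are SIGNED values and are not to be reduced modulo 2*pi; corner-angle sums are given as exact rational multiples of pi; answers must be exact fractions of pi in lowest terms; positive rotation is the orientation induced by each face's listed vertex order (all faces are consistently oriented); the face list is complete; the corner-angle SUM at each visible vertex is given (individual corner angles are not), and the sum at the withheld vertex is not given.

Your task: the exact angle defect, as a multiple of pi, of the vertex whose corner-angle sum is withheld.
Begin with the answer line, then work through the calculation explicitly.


Answer: defect(P0) = -pi/4

V = 6, E = 12, F = 8; chi = V - E + F = 2
Gauss-Bonnet: total defect = 2*pi*chi = 4*pi; visible defects sum to (17/4)*pi


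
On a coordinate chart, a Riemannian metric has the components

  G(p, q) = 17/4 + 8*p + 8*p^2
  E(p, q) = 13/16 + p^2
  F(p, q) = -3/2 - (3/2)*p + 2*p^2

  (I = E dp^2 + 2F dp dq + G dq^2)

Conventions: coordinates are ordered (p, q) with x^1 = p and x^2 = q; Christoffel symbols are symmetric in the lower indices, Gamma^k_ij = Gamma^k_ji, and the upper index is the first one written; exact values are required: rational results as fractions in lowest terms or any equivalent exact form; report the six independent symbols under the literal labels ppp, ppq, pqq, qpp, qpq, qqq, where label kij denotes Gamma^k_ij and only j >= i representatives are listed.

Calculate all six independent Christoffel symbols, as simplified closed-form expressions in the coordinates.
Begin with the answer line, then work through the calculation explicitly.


Answer: Gamma_ppp = (1088*p^2 + 512*p - 144)/(256*p^4 + 896*p^3 + 928*p^2 + 128*p + 77), Gamma_ppq = (-1024*p^3 + 256*p^2 + 1152*p + 384)/(256*p^4 + 896*p^3 + 928*p^2 + 128*p + 77), Gamma_pqq = (-4096*p^3 - 6144*p^2 - 4224*p - 1088)/(256*p^4 + 896*p^3 + 928*p^2 + 128*p + 77), Gamma_qpp = (128*p^3 + 304*p - 78)/(256*p^4 + 896*p^3 + 928*p^2 + 128*p + 77), Gamma_qpq = (512*p^3 + 256*p^2 + 416*p + 208)/(256*p^4 + 896*p^3 + 928*p^2 + 128*p + 77), Gamma_qqq = (1024*p^3 - 256*p^2 - 1152*p - 384)/(256*p^4 + 896*p^3 + 928*p^2 + 128*p + 77)

E = 13/16 + p^2; F = -3/2 - (3/2)*p + 2*p^2; G = 17/4 + 8*p + 8*p^2
Gamma^k_ij = (1/2) g^{kl} (d_i g_jl + d_j g_il - d_l g_ij), with g^inv = (1/(EG-F^2)) [[G, -F], [-F, E]]
first partials: E_p = 2*p, E_q = 0, F_p = -3/2 + 4*p, F_q = 0, G_p = 8 + 16*p, G_q = 0
D = EG - F^2 = 77/64 + 2*p + (29/2)*p^2 + 14*p^3 + 4*p^4
expanded: Gamma^p_pp = (G E_p - 2F F_p + F E_q)/(2D), Gamma^p_pq = (G E_q - F G_p)/(2D), Gamma^p_qq = (2G F_q - G G_p - F G_q)/(2D), Gamma^q_pp = (2E F_p - E E_q - F E_p)/(2D), Gamma^q_pq = (E G_p - F E_q)/(2D), Gamma^q_qq = (E G_q - 2F F_q + F G_p)/(2D); substitute and cancel common factors


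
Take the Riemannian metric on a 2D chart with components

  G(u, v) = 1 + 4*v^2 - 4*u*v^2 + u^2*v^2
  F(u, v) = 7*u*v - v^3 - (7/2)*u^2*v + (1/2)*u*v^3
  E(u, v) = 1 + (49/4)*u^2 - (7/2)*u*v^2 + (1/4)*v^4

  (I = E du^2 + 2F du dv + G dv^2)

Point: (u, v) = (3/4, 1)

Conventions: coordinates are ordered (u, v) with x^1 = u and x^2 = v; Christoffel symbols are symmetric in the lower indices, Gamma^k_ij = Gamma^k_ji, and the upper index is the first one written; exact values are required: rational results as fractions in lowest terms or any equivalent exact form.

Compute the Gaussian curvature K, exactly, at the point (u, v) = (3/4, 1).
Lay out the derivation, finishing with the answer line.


E = 353/64, F = 85/32, G = 41/16, EG - F^2 = 453/64 at the point
E_u = 119/8, E_v = -17/4, F_u = 9/4, F_v = 45/32, G_u = -5/2, G_v = 25/8
E_vv = -9/4, F_uv = 13/4, G_uu = 2
K follows from Brioschi's formula, (det M1 - det M2)/(EG - F^2)^2.
M1 = [[-E_vv/2 + F_uv - G_uu/2, E_u/2, F_u - E_v/2], [F_v - G_u/2, E, F], [G_v/2, F, G]] = [[27/8, 119/16, 35/8], [85/32, 353/64, 85/32], [25/16, 85/32, 41/16]]; det M1 = -173/64
M2 = [[0, E_v/2, G_u/2], [E_v/2, E, F], [G_u/2, F, G]] = [[0, -17/8, -5/4], [-17/8, 353/64, 85/32], [-5/4, 85/32, 41/16]]; det M2 = -389/64
det M1 - det M2 = 27/8; K = 27/8 / (453/64)^2 = 1536/22801

Answer: K = 1536/22801


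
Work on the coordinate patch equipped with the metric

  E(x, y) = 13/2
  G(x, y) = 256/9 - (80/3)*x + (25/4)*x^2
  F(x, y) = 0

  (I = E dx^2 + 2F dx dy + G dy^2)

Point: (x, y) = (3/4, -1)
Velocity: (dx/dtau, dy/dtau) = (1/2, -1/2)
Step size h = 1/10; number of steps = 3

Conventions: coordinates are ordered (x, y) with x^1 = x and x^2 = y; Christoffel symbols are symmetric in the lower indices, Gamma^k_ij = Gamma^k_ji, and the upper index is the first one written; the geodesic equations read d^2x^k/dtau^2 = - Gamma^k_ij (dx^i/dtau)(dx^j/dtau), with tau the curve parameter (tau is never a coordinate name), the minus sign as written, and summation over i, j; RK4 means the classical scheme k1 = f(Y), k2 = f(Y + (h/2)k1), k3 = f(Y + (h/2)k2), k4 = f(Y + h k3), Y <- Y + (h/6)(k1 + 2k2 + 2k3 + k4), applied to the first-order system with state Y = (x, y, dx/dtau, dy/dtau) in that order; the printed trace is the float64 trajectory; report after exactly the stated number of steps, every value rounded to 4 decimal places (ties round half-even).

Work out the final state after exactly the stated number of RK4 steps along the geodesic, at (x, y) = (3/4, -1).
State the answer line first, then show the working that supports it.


Answer: x = 0.8833, y = -1.1667, dx/dtau = 0.3829, dy/dtau = -0.6124

f(Y) = (dx/dtau, dy/dtau, -Gamma^x_ij Y'^i Y'^j, -Gamma^y_ij Y'^i Y'^j) with the Gammas evaluated at the stage position; h = 0.100000; intermediate values shown to 6 dp
step 0: x = 0.7500, y = -1.0000, dx/dtau = 0.5000, dy/dtau = -0.5000
step 1:
  k1: at (x, y) = (0.750000, -1.000000), (dx/dtau, dy/dtau) = (0.500000, -0.500000); Gamma_xxx = 0.000000, Gamma_xxy = 0.000000, Gamma_xyy = 1.330128, Gamma_yxx = 0.000000, Gamma_yxy = -0.722892, Gamma_yyy = 0.000000; k1 = (0.500000, -0.500000, -0.332532, -0.361446)
  k2: at (x, y) = (0.775000, -1.025000), (dx/dtau, dy/dtau) = (0.483373, -0.518072); Gamma_xxx = 0.000000, Gamma_xxy = 0.000000, Gamma_xyy = 1.306090, Gamma_yxx = 0.000000, Gamma_yxy = -0.736196, Gamma_yyy = 0.000000; k2 = (0.483373, -0.518072, -0.350553, -0.368720)
  k3: at (x, y) = (0.774169, -1.025904), (dx/dtau, dy/dtau) = (0.482472, -0.518436); Gamma_xxx = 0.000000, Gamma_xxy = 0.000000, Gamma_xyy = 1.306889, Gamma_yxx = 0.000000, Gamma_yxy = -0.735746, Gamma_yyy = 0.000000; k3 = (0.482472, -0.518436, -0.351260, -0.368066)
  k4: at (x, y) = (0.798247, -1.051844), (dx/dtau, dy/dtau) = (0.464874, -0.536807); Gamma_xxx = 0.000000, Gamma_xxy = 0.000000, Gamma_xyy = 1.283737, Gamma_yxx = 0.000000, Gamma_yxy = -0.749015, Gamma_yyy = 0.000000; k4 = (0.464874, -0.536807, -0.369923, -0.373830)
  Y <- Y + (h/6)(k1 + 2k2 + 2k3 + k4): x = 0.7983, y = -1.0518, dx/dtau = 0.4649, dy/dtau = -0.5368
step 2:
  k1: at (x, y) = (0.798276, -1.051830), (dx/dtau, dy/dtau) = (0.464899, -0.536814); Gamma_xxx = 0.000000, Gamma_xxy = 0.000000, Gamma_xyy = 1.283709, Gamma_yxx = 0.000000, Gamma_yxy = -0.749032, Gamma_yyy = 0.000000; k1 = (0.464899, -0.536814, -0.369926, -0.373863)
  k2: at (x, y) = (0.821521, -1.078671), (dx/dtau, dy/dtau) = (0.446402, -0.555507); Gamma_xxx = 0.000000, Gamma_xxy = 0.000000, Gamma_xyy = 1.261358, Gamma_yxx = 0.000000, Gamma_yxy = -0.762304, Gamma_yyy = 0.000000; k2 = (0.446402, -0.555507, -0.389240, -0.378072)
  k3: at (x, y) = (0.820596, -1.079606), (dx/dtau, dy/dtau) = (0.445437, -0.555718); Gamma_xxx = 0.000000, Gamma_xxy = 0.000000, Gamma_xyy = 1.262247, Gamma_yxx = 0.000000, Gamma_yxy = -0.761767, Gamma_yyy = 0.000000; k3 = (0.445437, -0.555718, -0.389810, -0.377131)
  k4: at (x, y) = (0.842820, -1.107402), (dx/dtau, dy/dtau) = (0.425918, -0.574527); Gamma_xxx = 0.000000, Gamma_xxy = 0.000000, Gamma_xyy = 1.240878, Gamma_yxx = 0.000000, Gamma_yxy = -0.774885, Gamma_yyy = 0.000000; k4 = (0.425918, -0.574527, -0.409591, -0.379231)
  Y <- Y + (h/6)(k1 + 2k2 + 2k3 + k4): x = 0.8429, y = -1.1074, dx/dtau = 0.4259, dy/dtau = -0.5745
step 3:
  k1: at (x, y) = (0.842851, -1.107394), (dx/dtau, dy/dtau) = (0.425938, -0.574539); Gamma_xxx = 0.000000, Gamma_xxy = 0.000000, Gamma_xyy = 1.240848, Gamma_yxx = 0.000000, Gamma_yxy = -0.774904, Gamma_yyy = 0.000000; k1 = (0.425938, -0.574539, -0.409598, -0.379266)
  k2: at (x, y) = (0.864148, -1.136121), (dx/dtau, dy/dtau) = (0.405458, -0.593502); Gamma_xxx = 0.000000, Gamma_xxy = 0.000000, Gamma_xyy = 1.220371, Gamma_yxx = 0.000000, Gamma_yxy = -0.787907, Gamma_yyy = 0.000000; k2 = (0.405458, -0.593502, -0.429870, -0.379205)
  k3: at (x, y) = (0.863124, -1.137069), (dx/dtau, dy/dtau) = (0.404445, -0.593499); Gamma_xxx = 0.000000, Gamma_xxy = 0.000000, Gamma_xyy = 1.221355, Gamma_yxx = 0.000000, Gamma_yxy = -0.787272, Gamma_yyy = 0.000000; k3 = (0.404445, -0.593499, -0.430212, -0.377950)
  k4: at (x, y) = (0.883295, -1.166744), (dx/dtau, dy/dtau) = (0.382917, -0.612334); Gamma_xxx = 0.000000, Gamma_xxy = 0.000000, Gamma_xyy = 1.201959, Gamma_yxx = 0.000000, Gamma_yxy = -0.799976, Gamma_yyy = 0.000000; k4 = (0.382917, -0.612334, -0.450678, -0.375146)
  Y <- Y + (h/6)(k1 + 2k2 + 2k3 + k4): x = 0.8833, y = -1.1667, dx/dtau = 0.3829, dy/dtau = -0.6124


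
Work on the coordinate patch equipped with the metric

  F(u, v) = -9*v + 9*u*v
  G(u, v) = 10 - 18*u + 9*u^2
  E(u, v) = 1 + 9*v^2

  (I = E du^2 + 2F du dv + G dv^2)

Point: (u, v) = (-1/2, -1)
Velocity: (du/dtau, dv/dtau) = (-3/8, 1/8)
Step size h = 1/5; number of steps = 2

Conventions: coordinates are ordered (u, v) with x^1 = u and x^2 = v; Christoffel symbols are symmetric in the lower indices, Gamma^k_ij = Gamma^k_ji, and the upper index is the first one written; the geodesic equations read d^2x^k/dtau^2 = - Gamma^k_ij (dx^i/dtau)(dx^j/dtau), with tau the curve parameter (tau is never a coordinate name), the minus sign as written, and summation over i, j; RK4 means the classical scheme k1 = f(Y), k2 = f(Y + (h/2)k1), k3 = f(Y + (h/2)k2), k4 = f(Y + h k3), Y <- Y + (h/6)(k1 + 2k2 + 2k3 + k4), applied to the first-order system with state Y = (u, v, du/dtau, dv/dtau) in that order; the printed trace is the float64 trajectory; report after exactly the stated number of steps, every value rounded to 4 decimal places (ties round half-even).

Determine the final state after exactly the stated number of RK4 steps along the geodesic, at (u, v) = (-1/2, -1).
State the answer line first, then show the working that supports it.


Answer: u = -0.6520, v = -0.9532, du/dtau = -0.3848, dv/dtau = 0.1092

f(Y) = (du/dtau, dv/dtau, -Gamma^u_ij Y'^i Y'^j, -Gamma^v_ij Y'^i Y'^j) with the Gammas evaluated at the stage position; h = 0.200000; intermediate values shown to 6 dp
step 0: u = -0.5000, v = -1.0000, du/dtau = -0.3750, dv/dtau = 0.1250
step 1:
  k1: at (u, v) = (-0.500000, -1.000000), (du/dtau, dv/dtau) = (-0.375000, 0.125000); Gamma_uuu = 0.000000, Gamma_uuv = -0.297521, Gamma_uvv = 0.000000, Gamma_vuu = 0.000000, Gamma_vuv = -0.446281, Gamma_vvv = 0.000000; k1 = (-0.375000, 0.125000, -0.027893, -0.041839)
  k2: at (u, v) = (-0.537500, -0.987500), (du/dtau, dv/dtau) = (-0.377789, 0.120816); Gamma_uuu = 0.000000, Gamma_uuv = -0.286217, Gamma_uvv = 0.000000, Gamma_vuu = 0.000000, Gamma_vuv = -0.445630, Gamma_vvv = 0.000000; k2 = (-0.377789, 0.120816, -0.026128, -0.040680)
  k3: at (u, v) = (-0.537779, -0.987918), (du/dtau, dv/dtau) = (-0.377613, 0.120932); Gamma_uuu = 0.000000, Gamma_uuv = -0.286199, Gamma_uvv = 0.000000, Gamma_vuu = 0.000000, Gamma_vuv = -0.445493, Gamma_vvv = 0.000000; k3 = (-0.377613, 0.120932, -0.026139, -0.040687)
  k4: at (u, v) = (-0.575523, -0.975814), (du/dtau, dv/dtau) = (-0.380228, 0.116863); Gamma_uuu = 0.000000, Gamma_uuv = -0.275219, Gamma_uvv = 0.000000, Gamma_vuu = 0.000000, Gamma_vuv = -0.444361, Gamma_vvv = 0.000000; k4 = (-0.380228, 0.116863, -0.024458, -0.039490)
  Y <- Y + (h/6)(k1 + 2k2 + 2k3 + k4): u = -0.5755, v = -0.9758, du/dtau = -0.3802, dv/dtau = 0.1169
step 2:
  k1: at (u, v) = (-0.575534, -0.975821), (du/dtau, dv/dtau) = (-0.380229, 0.116865); Gamma_uuu = 0.000000, Gamma_uuv = -0.275217, Gamma_uvv = 0.000000, Gamma_vuu = 0.000000, Gamma_vuv = -0.444357, Gamma_vvv = 0.000000; k1 = (-0.380229, 0.116865, -0.024459, -0.039490)
  k2: at (u, v) = (-0.613557, -0.964135), (du/dtau, dv/dtau) = (-0.382675, 0.112916); Gamma_uuu = 0.000000, Gamma_uuv = -0.264564, Gamma_uvv = 0.000000, Gamma_vuu = 0.000000, Gamma_vuv = -0.442770, Gamma_vvv = 0.000000; k2 = (-0.382675, 0.112916, -0.022864, -0.038264)
  k3: at (u, v) = (-0.613802, -0.964530), (du/dtau, dv/dtau) = (-0.382516, 0.113038); Gamma_uuu = 0.000000, Gamma_uuv = -0.264560, Gamma_uvv = 0.000000, Gamma_vuu = 0.000000, Gamma_vuv = -0.442649, Gamma_vvv = 0.000000; k3 = (-0.382516, 0.113038, -0.022879, -0.038279)
  k4: at (u, v) = (-0.652038, -0.953214), (du/dtau, dv/dtau) = (-0.384805, 0.109209); Gamma_uuu = 0.000000, Gamma_uuv = -0.254261, Gamma_uvv = 0.000000, Gamma_vuu = 0.000000, Gamma_vuv = -0.440666, Gamma_vvv = 0.000000; k4 = (-0.384805, 0.109209, -0.021370, -0.037037)
  Y <- Y + (h/6)(k1 + 2k2 + 2k3 + k4): u = -0.6520, v = -0.9532, du/dtau = -0.3848, dv/dtau = 0.1092


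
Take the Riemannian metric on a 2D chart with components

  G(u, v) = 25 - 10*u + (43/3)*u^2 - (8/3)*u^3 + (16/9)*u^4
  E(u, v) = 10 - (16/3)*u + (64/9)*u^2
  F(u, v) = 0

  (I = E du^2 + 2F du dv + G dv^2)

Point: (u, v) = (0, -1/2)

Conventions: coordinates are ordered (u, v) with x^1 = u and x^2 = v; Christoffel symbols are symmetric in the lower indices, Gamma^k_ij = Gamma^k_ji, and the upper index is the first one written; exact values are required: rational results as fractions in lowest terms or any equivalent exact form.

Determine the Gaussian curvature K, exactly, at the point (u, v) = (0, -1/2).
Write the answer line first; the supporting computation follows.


Answer: K = -6/125

E = 10, F = 0, G = 25, EG - F^2 = 250 at the point
E_u = -16/3, E_v = 0, F_u = 0, F_v = 0, G_u = -10, G_v = 0
E_vv = 0, F_uv = 0, G_uu = 86/3
Evaluate Brioschi's two determinant matrices M1, M2 and divide by (EG - F^2)^2.
M1 = [[-E_vv/2 + F_uv - G_uu/2, E_u/2, F_u - E_v/2], [F_v - G_u/2, E, F], [G_v/2, F, G]] = [[-43/3, -8/3, 0], [5, 10, 0], [0, 0, 25]]; det M1 = -3250
M2 = [[0, E_v/2, G_u/2], [E_v/2, E, F], [G_u/2, F, G]] = [[0, 0, -5], [0, 10, 0], [-5, 0, 25]]; det M2 = -250
det M1 - det M2 = -3000; K = -3000 / (250)^2 = -6/125


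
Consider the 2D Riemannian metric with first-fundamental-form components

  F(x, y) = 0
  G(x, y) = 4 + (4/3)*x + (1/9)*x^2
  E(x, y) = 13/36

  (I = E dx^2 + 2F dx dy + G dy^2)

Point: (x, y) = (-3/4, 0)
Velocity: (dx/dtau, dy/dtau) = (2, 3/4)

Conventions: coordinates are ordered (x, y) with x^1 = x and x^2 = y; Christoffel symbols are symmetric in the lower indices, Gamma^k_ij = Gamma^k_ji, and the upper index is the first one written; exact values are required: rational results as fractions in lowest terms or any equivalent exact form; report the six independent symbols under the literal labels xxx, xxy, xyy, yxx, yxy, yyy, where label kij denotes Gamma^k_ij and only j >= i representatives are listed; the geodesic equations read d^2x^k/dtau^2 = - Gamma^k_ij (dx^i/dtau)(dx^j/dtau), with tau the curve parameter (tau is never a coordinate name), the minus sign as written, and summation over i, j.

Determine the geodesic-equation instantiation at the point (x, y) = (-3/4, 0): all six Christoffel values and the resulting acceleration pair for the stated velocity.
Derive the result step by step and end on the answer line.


E = 13/36, F = 0, G = 49/16 at the point
E_x = 0, E_y = 0, F_x = 0, F_y = 0, G_x = 7/6, G_y = 0
EG - F^2 = 637/576;  g^inv = (576/637) * [[49/16, 0], [0, 13/36]]
first-kind symbols [ij,l] = (1/2)(d_i g_jl + d_j g_il - d_l g_ij): [xx,x] = E_x/2 = 0, [xx,y] = F_x - E_y/2 = 0, [xy,x] = E_y/2 = 0, [xy,y] = G_x/2 = 7/12, [yy,x] = F_y - G_x/2 = -7/12, [yy,y] = G_y/2 = 0
Gamma^x_ij = (G*[ij,x] - F*[ij,y])/(EG - F^2), Gamma^y_ij = (E*[ij,y] - F*[ij,x])/(EG - F^2)
Gamma_xxx = 0, Gamma_xxy = 0, Gamma_xyy = -21/13, Gamma_yxx = 0, Gamma_yxy = 4/21, Gamma_yyy = 0
d^2x/dtau^2 = -(Gamma_xxx*(2)^2 + 2*Gamma_xxy*(2)*(3/4) + Gamma_xyy*(3/4)^2) = 189/208
d^2y/dtau^2 = -(Gamma_yxx*(2)^2 + 2*Gamma_yxy*(2)*(3/4) + Gamma_yyy*(3/4)^2) = -4/7

Answer: Gamma_xxx = 0, Gamma_xxy = 0, Gamma_xyy = -21/13, Gamma_yxx = 0, Gamma_yxy = 4/21, Gamma_yyy = 0; accelerations (d^2x/dtau^2, d^2y/dtau^2) = (189/208, -4/7)


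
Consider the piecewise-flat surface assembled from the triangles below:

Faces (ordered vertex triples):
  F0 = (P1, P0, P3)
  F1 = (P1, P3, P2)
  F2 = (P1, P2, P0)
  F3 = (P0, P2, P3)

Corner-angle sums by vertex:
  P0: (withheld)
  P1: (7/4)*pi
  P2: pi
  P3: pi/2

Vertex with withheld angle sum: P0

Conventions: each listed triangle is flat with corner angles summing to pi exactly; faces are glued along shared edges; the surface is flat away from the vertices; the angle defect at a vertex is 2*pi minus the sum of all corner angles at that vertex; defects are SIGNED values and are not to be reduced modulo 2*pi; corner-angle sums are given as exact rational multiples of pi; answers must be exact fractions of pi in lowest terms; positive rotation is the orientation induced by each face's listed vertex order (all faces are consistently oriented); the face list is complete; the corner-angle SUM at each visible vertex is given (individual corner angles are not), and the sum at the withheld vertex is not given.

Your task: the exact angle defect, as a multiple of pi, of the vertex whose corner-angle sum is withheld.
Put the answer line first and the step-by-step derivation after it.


Answer: defect(P0) = (5/4)*pi

V = 4, E = 6, F = 4; chi = V - E + F = 2
Gauss-Bonnet: total defect = 2*pi*chi = 4*pi; visible defects sum to (11/4)*pi


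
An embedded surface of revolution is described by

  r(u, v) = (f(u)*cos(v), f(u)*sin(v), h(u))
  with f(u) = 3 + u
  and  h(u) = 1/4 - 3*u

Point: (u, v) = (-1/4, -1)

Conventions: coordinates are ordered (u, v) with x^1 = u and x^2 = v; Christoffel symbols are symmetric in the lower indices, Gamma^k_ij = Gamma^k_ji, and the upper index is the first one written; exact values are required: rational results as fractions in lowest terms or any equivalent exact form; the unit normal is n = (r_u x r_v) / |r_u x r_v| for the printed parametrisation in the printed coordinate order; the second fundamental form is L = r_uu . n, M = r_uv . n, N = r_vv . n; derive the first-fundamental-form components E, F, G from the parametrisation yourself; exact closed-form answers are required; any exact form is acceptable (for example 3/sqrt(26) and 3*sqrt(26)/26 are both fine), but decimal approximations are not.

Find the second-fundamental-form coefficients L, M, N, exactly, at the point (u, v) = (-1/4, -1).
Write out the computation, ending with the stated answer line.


f = 11/4, f' = 1, f'' = 0, h' = -3, h'' = 0
E = 10, F = 0, G = 121/16; answer radicand W^2 = 10
unnormalised second-form numerators: l = 0, m = 0, n = -33/4; L = l/sqrt(10), and similarly M = m/sqrt(W^2), N = n/sqrt(W^2)

Answer: L = 0, M = 0, N = -33*sqrt(10)/40


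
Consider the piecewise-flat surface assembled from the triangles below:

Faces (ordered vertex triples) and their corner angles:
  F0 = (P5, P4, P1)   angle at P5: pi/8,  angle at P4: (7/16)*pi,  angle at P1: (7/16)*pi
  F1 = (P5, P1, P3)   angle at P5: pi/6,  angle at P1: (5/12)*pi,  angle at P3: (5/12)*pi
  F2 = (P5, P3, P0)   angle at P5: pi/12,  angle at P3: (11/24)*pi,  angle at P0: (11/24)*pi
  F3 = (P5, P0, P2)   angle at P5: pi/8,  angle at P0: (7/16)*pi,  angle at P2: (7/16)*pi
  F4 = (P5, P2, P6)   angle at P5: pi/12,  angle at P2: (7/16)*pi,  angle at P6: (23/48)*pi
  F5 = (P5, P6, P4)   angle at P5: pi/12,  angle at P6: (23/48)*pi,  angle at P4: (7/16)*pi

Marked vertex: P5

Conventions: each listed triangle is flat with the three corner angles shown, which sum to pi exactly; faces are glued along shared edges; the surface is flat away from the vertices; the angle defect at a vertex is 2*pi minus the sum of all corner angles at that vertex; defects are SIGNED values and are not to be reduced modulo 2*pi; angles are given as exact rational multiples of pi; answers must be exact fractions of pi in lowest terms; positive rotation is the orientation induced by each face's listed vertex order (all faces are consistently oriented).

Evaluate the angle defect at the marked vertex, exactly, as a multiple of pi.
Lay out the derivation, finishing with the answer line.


Sum of corner angles at P5: (2/3)*pi
defect = 2*pi - (2/3)*pi

Answer: defect(P5) = (4/3)*pi


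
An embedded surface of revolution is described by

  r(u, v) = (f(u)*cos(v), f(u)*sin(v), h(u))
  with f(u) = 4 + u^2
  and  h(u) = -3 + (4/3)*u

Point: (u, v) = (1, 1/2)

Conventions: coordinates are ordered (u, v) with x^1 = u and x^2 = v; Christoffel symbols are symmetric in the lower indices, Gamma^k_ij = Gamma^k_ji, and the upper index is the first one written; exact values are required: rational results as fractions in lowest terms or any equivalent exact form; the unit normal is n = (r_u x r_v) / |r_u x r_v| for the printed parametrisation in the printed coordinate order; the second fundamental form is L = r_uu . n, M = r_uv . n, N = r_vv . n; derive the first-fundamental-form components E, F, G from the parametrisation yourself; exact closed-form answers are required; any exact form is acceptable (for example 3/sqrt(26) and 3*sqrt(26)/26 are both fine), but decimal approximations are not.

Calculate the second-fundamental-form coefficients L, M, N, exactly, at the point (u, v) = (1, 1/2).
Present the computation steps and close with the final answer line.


f = 5, f' = 2, f'' = 2, h' = 4/3, h'' = 0
E = 52/9, F = 0, G = 25; answer radicand W^2 = 52/9
unnormalised second-form numerators: l = -8/3, m = 0, n = 20/3; L = l/sqrt(52/9), and similarly M = m/sqrt(W^2), N = n/sqrt(W^2)

Answer: L = -4*sqrt(13)/13, M = 0, N = 10*sqrt(13)/13


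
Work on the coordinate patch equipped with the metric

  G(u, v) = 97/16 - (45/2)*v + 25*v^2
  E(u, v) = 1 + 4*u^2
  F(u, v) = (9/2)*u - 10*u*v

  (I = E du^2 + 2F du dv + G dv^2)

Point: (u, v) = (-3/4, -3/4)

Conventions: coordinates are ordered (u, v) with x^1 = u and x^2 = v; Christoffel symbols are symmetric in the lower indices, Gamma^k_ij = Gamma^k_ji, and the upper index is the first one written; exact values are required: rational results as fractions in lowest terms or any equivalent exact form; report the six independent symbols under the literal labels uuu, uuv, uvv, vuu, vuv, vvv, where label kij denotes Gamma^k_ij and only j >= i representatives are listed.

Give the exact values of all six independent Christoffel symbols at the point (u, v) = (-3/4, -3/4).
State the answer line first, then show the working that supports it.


Answer: Gamma_uuu = -12/157, Gamma_uuv = 0, Gamma_uvv = 30/157, Gamma_vuu = 48/157, Gamma_vuv = 0, Gamma_vvv = -120/157

E = 13/4, F = -9, G = 37 at the point
E_u = -6, E_v = 0, F_u = 12, F_v = 15/2, G_u = 0, G_v = -60
EG - F^2 = 157/4;  g^inv = (4/157) * [[37, 9], [9, 13/4]]
first-kind symbols [ij,l] = (1/2)(d_i g_jl + d_j g_il - d_l g_ij): [uu,u] = E_u/2 = -3, [uu,v] = F_u - E_v/2 = 12, [uv,u] = E_v/2 = 0, [uv,v] = G_u/2 = 0, [vv,u] = F_v - G_u/2 = 15/2, [vv,v] = G_v/2 = -30
Gamma^u_ij = (G*[ij,u] - F*[ij,v])/(EG - F^2), Gamma^v_ij = (E*[ij,v] - F*[ij,u])/(EG - F^2)


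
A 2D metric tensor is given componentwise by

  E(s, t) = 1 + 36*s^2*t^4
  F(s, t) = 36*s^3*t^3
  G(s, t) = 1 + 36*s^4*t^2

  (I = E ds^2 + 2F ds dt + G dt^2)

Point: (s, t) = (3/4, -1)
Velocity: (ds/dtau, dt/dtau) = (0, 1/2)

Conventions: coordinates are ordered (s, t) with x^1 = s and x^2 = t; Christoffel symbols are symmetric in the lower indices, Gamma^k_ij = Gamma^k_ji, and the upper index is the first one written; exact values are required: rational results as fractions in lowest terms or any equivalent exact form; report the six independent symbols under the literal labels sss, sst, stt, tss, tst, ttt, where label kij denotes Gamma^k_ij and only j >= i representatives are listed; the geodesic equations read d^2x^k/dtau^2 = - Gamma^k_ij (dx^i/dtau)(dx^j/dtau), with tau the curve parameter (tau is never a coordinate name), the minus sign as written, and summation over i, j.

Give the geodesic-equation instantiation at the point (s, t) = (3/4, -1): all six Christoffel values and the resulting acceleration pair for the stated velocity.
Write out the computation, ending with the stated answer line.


E = 85/4, F = -243/16, G = 793/64 at the point
E_s = 54, E_t = -81, F_s = -243/4, F_t = 729/16, G_s = 243/4, G_t = -729/32
EG - F^2 = 2089/64;  g^inv = (64/2089) * [[793/64, 243/16], [243/16, 85/4]]
first-kind symbols [ij,l] = (1/2)(d_i g_jl + d_j g_il - d_l g_ij): [ss,s] = E_s/2 = 27, [ss,t] = F_s - E_t/2 = -81/4, [st,s] = E_t/2 = -81/2, [st,t] = G_s/2 = 243/8, [tt,s] = F_t - G_s/2 = 243/16, [tt,t] = G_t/2 = -729/64
Gamma^s_ij = (G*[ij,s] - F*[ij,t])/(EG - F^2), Gamma^t_ij = (E*[ij,t] - F*[ij,s])/(EG - F^2)
Gamma_sss = 1728/2089, Gamma_sst = -2592/2089, Gamma_stt = 972/2089, Gamma_tss = -1296/2089, Gamma_tst = 1944/2089, Gamma_ttt = -729/2089
d^2s/dtau^2 = -(Gamma_sss*(0)^2 + 2*Gamma_sst*(0)*(1/2) + Gamma_stt*(1/2)^2) = -243/2089
d^2t/dtau^2 = -(Gamma_tss*(0)^2 + 2*Gamma_tst*(0)*(1/2) + Gamma_ttt*(1/2)^2) = 729/8356

Answer: Gamma_sss = 1728/2089, Gamma_sst = -2592/2089, Gamma_stt = 972/2089, Gamma_tss = -1296/2089, Gamma_tst = 1944/2089, Gamma_ttt = -729/2089; accelerations (d^2s/dtau^2, d^2t/dtau^2) = (-243/2089, 729/8356)


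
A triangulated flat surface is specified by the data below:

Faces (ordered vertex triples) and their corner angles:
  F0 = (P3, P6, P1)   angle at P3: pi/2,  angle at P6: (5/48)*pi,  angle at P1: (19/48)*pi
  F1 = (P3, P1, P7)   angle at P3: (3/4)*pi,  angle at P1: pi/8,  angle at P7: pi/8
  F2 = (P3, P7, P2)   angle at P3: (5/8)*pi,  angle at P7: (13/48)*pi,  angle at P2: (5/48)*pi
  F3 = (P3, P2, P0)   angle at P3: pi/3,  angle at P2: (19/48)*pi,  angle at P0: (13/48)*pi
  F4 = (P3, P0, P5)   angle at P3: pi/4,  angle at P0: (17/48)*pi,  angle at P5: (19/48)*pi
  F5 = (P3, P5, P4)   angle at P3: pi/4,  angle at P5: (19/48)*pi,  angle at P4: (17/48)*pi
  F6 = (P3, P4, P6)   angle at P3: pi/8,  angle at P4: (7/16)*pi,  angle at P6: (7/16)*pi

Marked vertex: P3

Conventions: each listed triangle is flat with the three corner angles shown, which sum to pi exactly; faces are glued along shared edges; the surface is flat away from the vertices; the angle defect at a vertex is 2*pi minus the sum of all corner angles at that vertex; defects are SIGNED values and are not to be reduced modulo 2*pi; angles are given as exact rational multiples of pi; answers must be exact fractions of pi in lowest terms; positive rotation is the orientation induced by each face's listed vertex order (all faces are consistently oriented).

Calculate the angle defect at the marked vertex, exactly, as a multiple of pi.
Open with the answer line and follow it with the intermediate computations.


Answer: defect(P3) = (-5/6)*pi

Sum of corner angles at P3: (17/6)*pi
defect = 2*pi - (17/6)*pi
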